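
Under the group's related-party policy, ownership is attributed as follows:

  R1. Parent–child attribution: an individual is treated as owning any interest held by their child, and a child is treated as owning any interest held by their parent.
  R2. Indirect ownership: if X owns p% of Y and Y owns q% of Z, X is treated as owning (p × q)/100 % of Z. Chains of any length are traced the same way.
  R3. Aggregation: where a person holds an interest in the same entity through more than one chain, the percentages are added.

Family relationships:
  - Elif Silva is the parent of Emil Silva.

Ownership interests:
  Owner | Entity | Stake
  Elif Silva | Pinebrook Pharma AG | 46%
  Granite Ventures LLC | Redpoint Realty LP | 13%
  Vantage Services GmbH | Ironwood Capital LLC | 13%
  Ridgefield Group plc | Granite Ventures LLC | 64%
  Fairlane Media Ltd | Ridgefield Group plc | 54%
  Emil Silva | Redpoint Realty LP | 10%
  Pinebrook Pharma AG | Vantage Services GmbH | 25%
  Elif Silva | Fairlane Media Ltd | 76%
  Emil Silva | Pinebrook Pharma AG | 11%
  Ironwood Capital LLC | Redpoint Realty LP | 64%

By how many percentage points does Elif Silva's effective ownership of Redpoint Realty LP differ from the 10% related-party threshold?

4.600128

By parent–child attribution (R1), Elif Silva is treated as also owning Emil Silva's interest in Pinebrook Pharma AG, giving 46% + 11% = 57%.
By parent–child attribution (R1), Elif Silva is treated as owning Emil Silva's 10% interest in Redpoint Realty LP.
Chain via Pinebrook Pharma AG → Vantage Services GmbH → Ironwood Capital LLC (R2): 57% × 25% × 13% × 64% = 1.1856% of Redpoint Realty LP.
Chain via Fairlane Media Ltd → Ridgefield Group plc → Granite Ventures LLC (R2): 76% × 54% × 64% × 13% = 3.414528% of Redpoint Realty LP.
Direct interest in Redpoint Realty LP: 10%.
Aggregating (R3): 1.1856% + 3.414528% + 10% = 14.600128%.
14.600128% exceeds the 10% threshold by 4.600128 percentage points.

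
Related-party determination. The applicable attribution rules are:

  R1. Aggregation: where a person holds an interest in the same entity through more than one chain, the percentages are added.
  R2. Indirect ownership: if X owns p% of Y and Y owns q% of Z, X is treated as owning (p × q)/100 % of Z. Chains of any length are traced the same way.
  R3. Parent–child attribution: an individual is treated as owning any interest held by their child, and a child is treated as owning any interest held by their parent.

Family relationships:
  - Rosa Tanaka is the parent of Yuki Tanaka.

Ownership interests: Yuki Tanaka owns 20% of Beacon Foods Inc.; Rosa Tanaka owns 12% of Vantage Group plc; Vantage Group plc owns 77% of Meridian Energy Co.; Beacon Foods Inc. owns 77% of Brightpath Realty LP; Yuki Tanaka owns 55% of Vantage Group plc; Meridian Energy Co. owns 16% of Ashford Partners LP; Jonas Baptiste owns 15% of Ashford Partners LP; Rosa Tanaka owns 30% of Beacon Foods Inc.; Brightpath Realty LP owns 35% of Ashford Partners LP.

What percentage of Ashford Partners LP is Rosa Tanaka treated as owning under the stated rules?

By parent–child attribution (R3), Rosa Tanaka is treated as also owning Yuki Tanaka's interest in Beacon Foods Inc, giving 30% + 20% = 50%.
By parent–child attribution (R3), Rosa Tanaka is treated as also owning Yuki Tanaka's interest in Vantage Group plc, giving 12% + 55% = 67%.
Chain via Beacon Foods Inc. → Brightpath Realty LP (R2): 50% × 77% × 35% = 13.475% of Ashford Partners LP.
Chain via Vantage Group plc → Meridian Energy Co. (R2): 67% × 77% × 16% = 8.2544% of Ashford Partners LP.
Aggregating (R1): 13.475% + 8.2544% = 21.7294%.

21.7294%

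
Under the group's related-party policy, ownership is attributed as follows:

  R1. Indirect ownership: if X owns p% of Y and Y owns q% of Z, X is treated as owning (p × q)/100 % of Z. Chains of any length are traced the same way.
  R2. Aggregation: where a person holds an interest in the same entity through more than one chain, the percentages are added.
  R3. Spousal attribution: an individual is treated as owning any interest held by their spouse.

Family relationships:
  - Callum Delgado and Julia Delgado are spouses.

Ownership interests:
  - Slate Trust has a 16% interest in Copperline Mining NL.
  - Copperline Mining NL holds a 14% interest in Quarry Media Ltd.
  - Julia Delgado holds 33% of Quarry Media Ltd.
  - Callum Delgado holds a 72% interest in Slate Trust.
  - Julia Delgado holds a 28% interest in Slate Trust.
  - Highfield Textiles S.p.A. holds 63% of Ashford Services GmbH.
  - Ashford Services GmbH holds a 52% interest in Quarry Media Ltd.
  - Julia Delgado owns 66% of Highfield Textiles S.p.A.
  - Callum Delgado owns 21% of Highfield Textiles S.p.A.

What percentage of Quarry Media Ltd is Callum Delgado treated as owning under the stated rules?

63.7412%

By spousal attribution (R3), Callum Delgado is treated as also owning Julia Delgado's interest in Highfield Textiles S.p.A, giving 21% + 66% = 87%.
By spousal attribution (R3), Callum Delgado is treated as also owning Julia Delgado's interest in Slate Trust, giving 72% + 28% = 100%.
By spousal attribution (R3), Callum Delgado is treated as owning Julia Delgado's 33% interest in Quarry Media Ltd.
Chain via Highfield Textiles S.p.A. → Ashford Services GmbH (R1): 87% × 63% × 52% = 28.5012% of Quarry Media Ltd.
Chain via Slate Trust → Copperline Mining NL (R1): 100% × 16% × 14% = 2.24% of Quarry Media Ltd.
Direct interest in Quarry Media Ltd: 33%.
Aggregating (R2): 28.5012% + 2.24% + 33% = 63.7412%.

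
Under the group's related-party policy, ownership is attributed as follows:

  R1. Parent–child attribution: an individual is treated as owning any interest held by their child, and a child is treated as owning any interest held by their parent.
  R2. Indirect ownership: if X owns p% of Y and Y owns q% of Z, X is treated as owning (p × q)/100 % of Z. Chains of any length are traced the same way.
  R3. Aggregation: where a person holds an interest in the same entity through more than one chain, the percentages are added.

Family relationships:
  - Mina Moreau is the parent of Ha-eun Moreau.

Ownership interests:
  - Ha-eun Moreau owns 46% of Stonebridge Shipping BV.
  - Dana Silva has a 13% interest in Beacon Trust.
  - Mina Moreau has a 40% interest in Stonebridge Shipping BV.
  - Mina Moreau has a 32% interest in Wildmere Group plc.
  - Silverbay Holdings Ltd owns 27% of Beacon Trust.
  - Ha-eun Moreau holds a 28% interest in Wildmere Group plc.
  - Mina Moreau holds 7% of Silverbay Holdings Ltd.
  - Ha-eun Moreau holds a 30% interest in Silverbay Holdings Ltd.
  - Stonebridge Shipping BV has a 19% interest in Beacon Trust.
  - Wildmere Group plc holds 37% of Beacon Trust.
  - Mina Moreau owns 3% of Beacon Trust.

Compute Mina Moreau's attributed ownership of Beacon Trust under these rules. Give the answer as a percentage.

By parent–child attribution (R1), Mina Moreau is treated as also owning Ha-eun Moreau's interest in Wildmere Group plc, giving 32% + 28% = 60%.
By parent–child attribution (R1), Mina Moreau is treated as also owning Ha-eun Moreau's interest in Stonebridge Shipping BV, giving 40% + 46% = 86%.
By parent–child attribution (R1), Mina Moreau is treated as also owning Ha-eun Moreau's interest in Silverbay Holdings Ltd, giving 7% + 30% = 37%.
Chain via Wildmere Group plc (R2): 60% × 37% = 22.2% of Beacon Trust.
Chain via Stonebridge Shipping BV (R2): 86% × 19% = 16.34% of Beacon Trust.
Chain via Silverbay Holdings Ltd (R2): 37% × 27% = 9.99% of Beacon Trust.
Direct interest in Beacon Trust: 3%.
Aggregating (R3): 22.2% + 16.34% + 9.99% + 3% = 51.53%.

51.53%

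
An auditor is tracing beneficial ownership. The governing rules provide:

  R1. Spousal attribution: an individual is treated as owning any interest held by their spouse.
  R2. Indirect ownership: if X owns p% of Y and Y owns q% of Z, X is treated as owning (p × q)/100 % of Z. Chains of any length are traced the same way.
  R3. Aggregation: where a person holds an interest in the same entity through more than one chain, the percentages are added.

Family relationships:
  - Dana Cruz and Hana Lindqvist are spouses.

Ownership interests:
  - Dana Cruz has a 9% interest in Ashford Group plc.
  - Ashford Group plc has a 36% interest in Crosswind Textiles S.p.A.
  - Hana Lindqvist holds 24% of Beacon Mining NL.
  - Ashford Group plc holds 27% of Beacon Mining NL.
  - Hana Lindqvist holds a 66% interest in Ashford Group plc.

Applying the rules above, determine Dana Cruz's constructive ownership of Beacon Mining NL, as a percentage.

By spousal attribution (R1), Dana Cruz is treated as also owning Hana Lindqvist's interest in Ashford Group plc, giving 9% + 66% = 75%.
By spousal attribution (R1), Dana Cruz is treated as owning Hana Lindqvist's 24% interest in Beacon Mining NL.
Chain via Ashford Group plc (R2): 75% × 27% = 20.25% of Beacon Mining NL.
Direct interest in Beacon Mining NL: 24%.
Aggregating (R3): 20.25% + 24% = 44.25%.

44.25%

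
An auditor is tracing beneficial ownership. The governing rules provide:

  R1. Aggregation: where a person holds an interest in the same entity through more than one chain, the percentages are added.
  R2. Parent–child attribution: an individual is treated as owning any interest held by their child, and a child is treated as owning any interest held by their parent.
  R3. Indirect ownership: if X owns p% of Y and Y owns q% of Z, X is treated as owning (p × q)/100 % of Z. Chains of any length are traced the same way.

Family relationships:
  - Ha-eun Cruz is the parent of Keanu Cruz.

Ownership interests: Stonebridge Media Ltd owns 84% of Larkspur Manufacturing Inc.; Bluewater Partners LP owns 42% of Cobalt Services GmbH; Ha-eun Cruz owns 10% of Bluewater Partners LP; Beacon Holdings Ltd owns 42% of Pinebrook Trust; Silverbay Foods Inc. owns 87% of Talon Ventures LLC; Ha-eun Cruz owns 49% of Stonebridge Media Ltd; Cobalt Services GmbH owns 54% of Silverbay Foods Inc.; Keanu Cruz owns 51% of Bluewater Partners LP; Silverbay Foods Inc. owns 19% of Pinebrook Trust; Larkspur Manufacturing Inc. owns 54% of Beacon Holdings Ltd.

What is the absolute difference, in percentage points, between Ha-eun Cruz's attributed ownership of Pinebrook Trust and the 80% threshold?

By parent–child attribution (R2), Ha-eun Cruz is treated as also owning Keanu Cruz's interest in Bluewater Partners LP, giving 10% + 51% = 61%.
Chain via Stonebridge Media Ltd → Larkspur Manufacturing Inc. → Beacon Holdings Ltd (R3): 49% × 84% × 54% × 42% = 9.335088% of Pinebrook Trust.
Chain via Bluewater Partners LP → Cobalt Services GmbH → Silverbay Foods Inc. (R3): 61% × 42% × 54% × 19% = 2.628612% of Pinebrook Trust.
Aggregating (R1): 9.335088% + 2.628612% = 11.9637%.
11.9637% falls short of the 80% threshold by 68.0363 percentage points.

68.0363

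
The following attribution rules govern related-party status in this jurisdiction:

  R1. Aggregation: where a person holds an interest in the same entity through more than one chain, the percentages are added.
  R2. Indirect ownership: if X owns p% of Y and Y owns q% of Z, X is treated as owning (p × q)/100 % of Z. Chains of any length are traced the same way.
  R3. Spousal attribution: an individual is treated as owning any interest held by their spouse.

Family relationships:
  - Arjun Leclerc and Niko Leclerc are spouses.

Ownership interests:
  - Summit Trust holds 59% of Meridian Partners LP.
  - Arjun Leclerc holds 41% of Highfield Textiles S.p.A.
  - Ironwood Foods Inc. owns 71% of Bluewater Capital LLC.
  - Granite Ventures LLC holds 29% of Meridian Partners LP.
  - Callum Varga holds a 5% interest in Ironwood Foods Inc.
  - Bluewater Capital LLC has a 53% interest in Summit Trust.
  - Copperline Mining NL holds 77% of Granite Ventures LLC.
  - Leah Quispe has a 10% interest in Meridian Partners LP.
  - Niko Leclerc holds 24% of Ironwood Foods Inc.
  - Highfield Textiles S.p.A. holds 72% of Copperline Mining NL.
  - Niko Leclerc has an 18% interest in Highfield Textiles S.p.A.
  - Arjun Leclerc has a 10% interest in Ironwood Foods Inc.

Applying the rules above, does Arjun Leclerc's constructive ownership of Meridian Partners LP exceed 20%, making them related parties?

No

By spousal attribution (R3), Arjun Leclerc is treated as also owning Niko Leclerc's interest in Ironwood Foods Inc, giving 10% + 24% = 34%.
By spousal attribution (R3), Arjun Leclerc is treated as also owning Niko Leclerc's interest in Highfield Textiles S.p.A, giving 41% + 18% = 59%.
Chain via Ironwood Foods Inc. → Bluewater Capital LLC → Summit Trust (R2): 34% × 71% × 53% × 59% = 7.548578% of Meridian Partners LP.
Chain via Highfield Textiles S.p.A. → Copperline Mining NL → Granite Ventures LLC (R2): 59% × 72% × 77% × 29% = 9.485784% of Meridian Partners LP.
Aggregating (R1): 7.548578% + 9.485784% = 17.034362%.
17.034362% does not exceed the 20% threshold, so Arjun is not a related party to Meridian Partners LP.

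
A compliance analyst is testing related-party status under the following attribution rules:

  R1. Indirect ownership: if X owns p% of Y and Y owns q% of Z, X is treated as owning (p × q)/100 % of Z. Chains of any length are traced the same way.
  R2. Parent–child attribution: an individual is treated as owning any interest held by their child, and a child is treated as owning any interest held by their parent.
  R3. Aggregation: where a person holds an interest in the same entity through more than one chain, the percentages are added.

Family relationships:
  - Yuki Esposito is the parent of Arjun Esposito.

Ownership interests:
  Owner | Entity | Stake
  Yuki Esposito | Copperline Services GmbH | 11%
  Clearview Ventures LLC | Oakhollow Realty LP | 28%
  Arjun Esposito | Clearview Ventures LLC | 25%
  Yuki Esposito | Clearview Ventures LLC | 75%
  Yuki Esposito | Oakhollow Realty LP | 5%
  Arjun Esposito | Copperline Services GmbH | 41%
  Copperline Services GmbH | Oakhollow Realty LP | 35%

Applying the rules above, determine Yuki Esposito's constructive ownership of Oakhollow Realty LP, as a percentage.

By parent–child attribution (R2), Yuki Esposito is treated as also owning Arjun Esposito's interest in Clearview Ventures LLC, giving 75% + 25% = 100%.
By parent–child attribution (R2), Yuki Esposito is treated as also owning Arjun Esposito's interest in Copperline Services GmbH, giving 11% + 41% = 52%.
Chain via Clearview Ventures LLC (R1): 100% × 28% = 28% of Oakhollow Realty LP.
Chain via Copperline Services GmbH (R1): 52% × 35% = 18.2% of Oakhollow Realty LP.
Direct interest in Oakhollow Realty LP: 5%.
Aggregating (R3): 28% + 18.2% + 5% = 51.2%.

51.2%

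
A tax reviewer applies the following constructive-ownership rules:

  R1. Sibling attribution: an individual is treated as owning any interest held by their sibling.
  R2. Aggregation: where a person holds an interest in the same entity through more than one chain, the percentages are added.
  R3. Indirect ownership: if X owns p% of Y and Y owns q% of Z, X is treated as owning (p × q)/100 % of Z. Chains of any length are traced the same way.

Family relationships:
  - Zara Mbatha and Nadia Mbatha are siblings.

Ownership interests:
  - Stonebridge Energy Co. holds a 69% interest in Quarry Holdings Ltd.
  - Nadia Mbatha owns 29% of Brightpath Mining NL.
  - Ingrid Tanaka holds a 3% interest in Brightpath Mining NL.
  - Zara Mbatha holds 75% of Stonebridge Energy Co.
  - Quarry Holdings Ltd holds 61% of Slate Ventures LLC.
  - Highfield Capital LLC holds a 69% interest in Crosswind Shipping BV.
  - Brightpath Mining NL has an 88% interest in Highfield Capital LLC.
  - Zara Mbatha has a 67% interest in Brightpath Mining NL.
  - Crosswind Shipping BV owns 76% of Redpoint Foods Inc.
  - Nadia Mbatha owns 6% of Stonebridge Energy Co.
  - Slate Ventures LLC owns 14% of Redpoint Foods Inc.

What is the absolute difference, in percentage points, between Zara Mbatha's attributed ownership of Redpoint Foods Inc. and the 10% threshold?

39.074318

By sibling attribution (R1), Zara Mbatha is treated as also owning Nadia Mbatha's interest in Stonebridge Energy Co, giving 75% + 6% = 81%.
By sibling attribution (R1), Zara Mbatha is treated as also owning Nadia Mbatha's interest in Brightpath Mining NL, giving 67% + 29% = 96%.
Chain via Stonebridge Energy Co. → Quarry Holdings Ltd → Slate Ventures LLC (R3): 81% × 69% × 61% × 14% = 4.773006% of Redpoint Foods Inc.
Chain via Brightpath Mining NL → Highfield Capital LLC → Crosswind Shipping BV (R3): 96% × 88% × 69% × 76% = 44.301312% of Redpoint Foods Inc.
Aggregating (R2): 4.773006% + 44.301312% = 49.074318%.
49.074318% exceeds the 10% threshold by 39.074318 percentage points.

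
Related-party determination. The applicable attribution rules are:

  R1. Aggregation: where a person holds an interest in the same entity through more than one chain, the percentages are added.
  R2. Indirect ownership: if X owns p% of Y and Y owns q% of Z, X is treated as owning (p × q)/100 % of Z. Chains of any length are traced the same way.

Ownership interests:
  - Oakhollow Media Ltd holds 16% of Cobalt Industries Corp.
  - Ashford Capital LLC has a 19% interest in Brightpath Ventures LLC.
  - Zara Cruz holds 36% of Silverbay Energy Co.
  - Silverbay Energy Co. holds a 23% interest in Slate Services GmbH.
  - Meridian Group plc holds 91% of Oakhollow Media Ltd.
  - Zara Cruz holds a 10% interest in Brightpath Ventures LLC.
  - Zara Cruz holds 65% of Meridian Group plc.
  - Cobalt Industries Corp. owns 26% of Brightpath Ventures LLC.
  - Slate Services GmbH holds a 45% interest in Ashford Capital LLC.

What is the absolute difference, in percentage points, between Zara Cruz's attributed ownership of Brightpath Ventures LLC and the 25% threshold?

Chain via Meridian Group plc → Oakhollow Media Ltd → Cobalt Industries Corp. (R2): 65% × 91% × 16% × 26% = 2.46064% of Brightpath Ventures LLC.
Chain via Silverbay Energy Co. → Slate Services GmbH → Ashford Capital LLC (R2): 36% × 23% × 45% × 19% = 0.70794% of Brightpath Ventures LLC.
Direct interest in Brightpath Ventures LLC: 10%.
Aggregating (R1): 2.46064% + 0.70794% + 10% = 13.16858%.
13.16858% falls short of the 25% threshold by 11.83142 percentage points.

11.83142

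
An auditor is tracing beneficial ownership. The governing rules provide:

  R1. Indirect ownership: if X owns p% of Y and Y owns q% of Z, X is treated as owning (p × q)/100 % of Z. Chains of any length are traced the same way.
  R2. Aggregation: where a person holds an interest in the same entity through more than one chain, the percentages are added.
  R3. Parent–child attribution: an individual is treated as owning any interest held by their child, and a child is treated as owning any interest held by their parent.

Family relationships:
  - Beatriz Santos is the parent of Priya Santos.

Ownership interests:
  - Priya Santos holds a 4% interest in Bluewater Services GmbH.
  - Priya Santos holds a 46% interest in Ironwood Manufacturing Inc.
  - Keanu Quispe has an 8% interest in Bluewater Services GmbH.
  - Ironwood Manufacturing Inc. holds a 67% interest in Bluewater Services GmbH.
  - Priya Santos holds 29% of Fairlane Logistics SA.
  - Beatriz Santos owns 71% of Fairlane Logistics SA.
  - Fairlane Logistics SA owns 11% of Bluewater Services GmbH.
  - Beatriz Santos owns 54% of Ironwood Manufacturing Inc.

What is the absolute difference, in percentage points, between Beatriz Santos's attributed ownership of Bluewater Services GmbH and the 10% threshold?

By parent–child attribution (R3), Beatriz Santos is treated as also owning Priya Santos's interest in Ironwood Manufacturing Inc, giving 54% + 46% = 100%.
By parent–child attribution (R3), Beatriz Santos is treated as also owning Priya Santos's interest in Fairlane Logistics SA, giving 71% + 29% = 100%.
By parent–child attribution (R3), Beatriz Santos is treated as owning Priya Santos's 4% interest in Bluewater Services GmbH.
Chain via Ironwood Manufacturing Inc. (R1): 100% × 67% = 67% of Bluewater Services GmbH.
Chain via Fairlane Logistics SA (R1): 100% × 11% = 11% of Bluewater Services GmbH.
Direct interest in Bluewater Services GmbH: 4%.
Aggregating (R2): 67% + 11% + 4% = 82%.
82% exceeds the 10% threshold by 72 percentage points.

72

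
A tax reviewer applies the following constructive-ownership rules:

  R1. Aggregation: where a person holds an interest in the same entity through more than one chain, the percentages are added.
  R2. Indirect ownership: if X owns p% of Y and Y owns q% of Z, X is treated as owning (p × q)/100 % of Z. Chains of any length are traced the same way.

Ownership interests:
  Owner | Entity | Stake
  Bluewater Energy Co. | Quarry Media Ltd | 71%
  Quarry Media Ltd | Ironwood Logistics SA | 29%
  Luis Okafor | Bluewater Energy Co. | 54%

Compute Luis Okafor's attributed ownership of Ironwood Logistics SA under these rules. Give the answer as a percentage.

Chain via Bluewater Energy Co. → Quarry Media Ltd (R2): 54% × 71% × 29% = 11.1186% of Ironwood Logistics SA.

11.1186%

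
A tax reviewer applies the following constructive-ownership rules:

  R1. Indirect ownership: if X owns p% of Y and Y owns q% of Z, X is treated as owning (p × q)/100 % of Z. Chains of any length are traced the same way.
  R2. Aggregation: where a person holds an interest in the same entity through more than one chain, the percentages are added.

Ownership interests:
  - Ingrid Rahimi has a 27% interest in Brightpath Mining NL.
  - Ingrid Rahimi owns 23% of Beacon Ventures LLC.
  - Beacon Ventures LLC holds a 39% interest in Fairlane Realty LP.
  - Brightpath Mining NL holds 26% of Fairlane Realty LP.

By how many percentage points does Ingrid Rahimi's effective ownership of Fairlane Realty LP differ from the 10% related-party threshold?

Chain via Beacon Ventures LLC (R1): 23% × 39% = 8.97% of Fairlane Realty LP.
Chain via Brightpath Mining NL (R1): 27% × 26% = 7.02% of Fairlane Realty LP.
Aggregating (R2): 8.97% + 7.02% = 15.99%.
15.99% exceeds the 10% threshold by 5.99 percentage points.

5.99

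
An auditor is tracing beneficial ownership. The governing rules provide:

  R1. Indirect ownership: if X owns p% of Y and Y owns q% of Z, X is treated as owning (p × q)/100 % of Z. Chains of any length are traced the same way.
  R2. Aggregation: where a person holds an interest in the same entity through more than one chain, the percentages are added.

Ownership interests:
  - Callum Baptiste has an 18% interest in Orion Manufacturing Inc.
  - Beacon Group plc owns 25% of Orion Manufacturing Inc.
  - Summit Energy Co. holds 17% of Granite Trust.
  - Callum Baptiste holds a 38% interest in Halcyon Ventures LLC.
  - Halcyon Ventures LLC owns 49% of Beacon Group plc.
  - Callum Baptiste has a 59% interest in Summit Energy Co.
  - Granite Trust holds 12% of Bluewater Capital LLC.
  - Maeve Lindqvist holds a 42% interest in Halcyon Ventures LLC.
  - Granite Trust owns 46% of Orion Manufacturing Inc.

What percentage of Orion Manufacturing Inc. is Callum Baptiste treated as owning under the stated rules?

27.2688%

Chain via Halcyon Ventures LLC → Beacon Group plc (R1): 38% × 49% × 25% = 4.655% of Orion Manufacturing Inc.
Chain via Summit Energy Co. → Granite Trust (R1): 59% × 17% × 46% = 4.6138% of Orion Manufacturing Inc.
Direct interest in Orion Manufacturing Inc: 18%.
Aggregating (R2): 4.655% + 4.6138% + 18% = 27.2688%.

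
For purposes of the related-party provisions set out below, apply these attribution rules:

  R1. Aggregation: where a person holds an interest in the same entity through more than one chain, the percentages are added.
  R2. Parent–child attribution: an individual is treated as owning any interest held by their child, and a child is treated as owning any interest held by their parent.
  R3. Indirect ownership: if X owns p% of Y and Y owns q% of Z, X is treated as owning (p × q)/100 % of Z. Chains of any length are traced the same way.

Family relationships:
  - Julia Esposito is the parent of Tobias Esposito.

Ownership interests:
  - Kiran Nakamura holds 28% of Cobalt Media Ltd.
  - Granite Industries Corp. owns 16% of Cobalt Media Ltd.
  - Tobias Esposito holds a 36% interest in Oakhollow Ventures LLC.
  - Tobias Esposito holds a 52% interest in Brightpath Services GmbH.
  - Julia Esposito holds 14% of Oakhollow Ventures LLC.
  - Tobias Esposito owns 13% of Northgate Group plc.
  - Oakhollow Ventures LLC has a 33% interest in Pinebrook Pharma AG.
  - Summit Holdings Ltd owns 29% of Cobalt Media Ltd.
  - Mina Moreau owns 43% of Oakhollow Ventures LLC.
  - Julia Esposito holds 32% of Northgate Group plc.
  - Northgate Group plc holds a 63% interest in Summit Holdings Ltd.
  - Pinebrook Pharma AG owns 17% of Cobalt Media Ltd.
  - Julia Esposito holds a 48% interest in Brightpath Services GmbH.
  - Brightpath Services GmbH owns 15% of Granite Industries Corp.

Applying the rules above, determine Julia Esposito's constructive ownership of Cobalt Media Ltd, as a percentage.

By parent–child attribution (R2), Julia Esposito is treated as also owning Tobias Esposito's interest in Oakhollow Ventures LLC, giving 14% + 36% = 50%.
By parent–child attribution (R2), Julia Esposito is treated as also owning Tobias Esposito's interest in Brightpath Services GmbH, giving 48% + 52% = 100%.
By parent–child attribution (R2), Julia Esposito is treated as also owning Tobias Esposito's interest in Northgate Group plc, giving 32% + 13% = 45%.
Chain via Oakhollow Ventures LLC → Pinebrook Pharma AG (R3): 50% × 33% × 17% = 2.805% of Cobalt Media Ltd.
Chain via Brightpath Services GmbH → Granite Industries Corp. (R3): 100% × 15% × 16% = 2.4% of Cobalt Media Ltd.
Chain via Northgate Group plc → Summit Holdings Ltd (R3): 45% × 63% × 29% = 8.2215% of Cobalt Media Ltd.
Aggregating (R1): 2.805% + 2.4% + 8.2215% = 13.4265%.

13.4265%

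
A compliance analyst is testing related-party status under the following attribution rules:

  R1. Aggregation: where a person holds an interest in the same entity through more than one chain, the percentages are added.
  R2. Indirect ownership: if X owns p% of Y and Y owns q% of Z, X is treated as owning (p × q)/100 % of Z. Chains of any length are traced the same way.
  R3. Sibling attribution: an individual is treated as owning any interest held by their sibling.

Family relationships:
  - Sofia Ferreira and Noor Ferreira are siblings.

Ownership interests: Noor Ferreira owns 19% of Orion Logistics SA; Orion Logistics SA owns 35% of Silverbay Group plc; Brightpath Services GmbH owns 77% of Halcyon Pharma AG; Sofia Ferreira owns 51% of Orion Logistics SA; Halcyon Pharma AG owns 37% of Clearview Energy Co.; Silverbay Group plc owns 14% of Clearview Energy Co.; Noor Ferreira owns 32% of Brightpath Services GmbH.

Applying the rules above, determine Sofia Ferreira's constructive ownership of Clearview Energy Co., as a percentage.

12.5468%

By sibling attribution (R3), Sofia Ferreira is treated as also owning Noor Ferreira's interest in Orion Logistics SA, giving 51% + 19% = 70%.
By sibling attribution (R3), Sofia Ferreira is treated as owning Noor Ferreira's 32% interest in Brightpath Services GmbH.
Chain via Orion Logistics SA → Silverbay Group plc (R2): 70% × 35% × 14% = 3.43% of Clearview Energy Co.
Chain via Brightpath Services GmbH → Halcyon Pharma AG (R2): 32% × 77% × 37% = 9.1168% of Clearview Energy Co.
Aggregating (R1): 3.43% + 9.1168% = 12.5468%.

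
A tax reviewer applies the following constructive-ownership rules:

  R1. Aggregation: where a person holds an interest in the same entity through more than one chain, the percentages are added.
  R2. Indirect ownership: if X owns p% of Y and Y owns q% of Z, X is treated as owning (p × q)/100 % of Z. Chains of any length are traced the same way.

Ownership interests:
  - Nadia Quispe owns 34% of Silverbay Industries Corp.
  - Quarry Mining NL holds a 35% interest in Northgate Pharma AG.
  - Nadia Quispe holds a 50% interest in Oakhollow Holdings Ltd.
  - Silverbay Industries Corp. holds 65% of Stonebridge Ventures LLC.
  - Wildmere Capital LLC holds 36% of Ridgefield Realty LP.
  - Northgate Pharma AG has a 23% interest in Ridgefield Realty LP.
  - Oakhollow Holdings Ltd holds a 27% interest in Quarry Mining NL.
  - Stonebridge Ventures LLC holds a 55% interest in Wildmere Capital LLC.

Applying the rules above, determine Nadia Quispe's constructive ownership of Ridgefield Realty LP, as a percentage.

Chain via Oakhollow Holdings Ltd → Quarry Mining NL → Northgate Pharma AG (R2): 50% × 27% × 35% × 23% = 1.08675% of Ridgefield Realty LP.
Chain via Silverbay Industries Corp. → Stonebridge Ventures LLC → Wildmere Capital LLC (R2): 34% × 65% × 55% × 36% = 4.3758% of Ridgefield Realty LP.
Aggregating (R1): 1.08675% + 4.3758% = 5.46255%.

5.46255%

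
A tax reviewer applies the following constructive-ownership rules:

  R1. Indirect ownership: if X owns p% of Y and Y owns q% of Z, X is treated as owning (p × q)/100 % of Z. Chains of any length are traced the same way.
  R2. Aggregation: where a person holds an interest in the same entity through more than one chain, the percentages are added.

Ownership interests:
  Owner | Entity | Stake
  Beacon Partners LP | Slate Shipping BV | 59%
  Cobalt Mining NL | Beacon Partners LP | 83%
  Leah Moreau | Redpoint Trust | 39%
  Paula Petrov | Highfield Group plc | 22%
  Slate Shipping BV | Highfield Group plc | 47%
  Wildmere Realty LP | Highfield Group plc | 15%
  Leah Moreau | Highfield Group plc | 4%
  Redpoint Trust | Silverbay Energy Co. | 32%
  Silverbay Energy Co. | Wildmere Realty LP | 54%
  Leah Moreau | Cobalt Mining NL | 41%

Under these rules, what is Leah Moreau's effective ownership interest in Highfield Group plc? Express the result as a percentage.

Chain via Cobalt Mining NL → Beacon Partners LP → Slate Shipping BV (R1): 41% × 83% × 59% × 47% = 9.436519% of Highfield Group plc.
Chain via Redpoint Trust → Silverbay Energy Co. → Wildmere Realty LP (R1): 39% × 32% × 54% × 15% = 1.01088% of Highfield Group plc.
Direct interest in Highfield Group plc: 4%.
Aggregating (R2): 9.436519% + 1.01088% + 4% = 14.447399%.

14.447399%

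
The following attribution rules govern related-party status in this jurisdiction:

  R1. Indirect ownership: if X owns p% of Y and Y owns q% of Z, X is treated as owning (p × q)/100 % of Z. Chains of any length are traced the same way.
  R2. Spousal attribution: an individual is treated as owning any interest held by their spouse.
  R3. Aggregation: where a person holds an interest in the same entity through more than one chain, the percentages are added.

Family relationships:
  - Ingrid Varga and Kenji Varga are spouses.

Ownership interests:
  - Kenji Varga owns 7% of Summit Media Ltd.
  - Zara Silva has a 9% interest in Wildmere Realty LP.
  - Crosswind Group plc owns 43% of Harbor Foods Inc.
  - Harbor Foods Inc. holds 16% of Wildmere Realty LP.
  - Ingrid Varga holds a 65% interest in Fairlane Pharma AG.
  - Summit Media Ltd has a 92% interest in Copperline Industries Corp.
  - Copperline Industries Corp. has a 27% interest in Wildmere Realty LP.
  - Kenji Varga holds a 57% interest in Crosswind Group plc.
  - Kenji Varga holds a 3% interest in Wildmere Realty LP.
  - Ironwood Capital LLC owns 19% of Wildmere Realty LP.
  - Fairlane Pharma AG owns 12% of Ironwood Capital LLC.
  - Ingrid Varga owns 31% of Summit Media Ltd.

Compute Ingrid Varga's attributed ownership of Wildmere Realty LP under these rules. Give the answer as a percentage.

By spousal attribution (R2), Ingrid Varga is treated as also owning Kenji Varga's interest in Summit Media Ltd, giving 31% + 7% = 38%.
By spousal attribution (R2), Ingrid Varga is treated as owning Kenji Varga's 57% interest in Crosswind Group plc.
By spousal attribution (R2), Ingrid Varga is treated as owning Kenji Varga's 3% interest in Wildmere Realty LP.
Chain via Summit Media Ltd → Copperline Industries Corp. (R1): 38% × 92% × 27% = 9.4392% of Wildmere Realty LP.
Chain via Fairlane Pharma AG → Ironwood Capital LLC (R1): 65% × 12% × 19% = 1.482% of Wildmere Realty LP.
Chain via Crosswind Group plc → Harbor Foods Inc. (R1): 57% × 43% × 16% = 3.9216% of Wildmere Realty LP.
Direct interest in Wildmere Realty LP: 3%.
Aggregating (R3): 9.4392% + 1.482% + 3.9216% + 3% = 17.8428%.

17.8428%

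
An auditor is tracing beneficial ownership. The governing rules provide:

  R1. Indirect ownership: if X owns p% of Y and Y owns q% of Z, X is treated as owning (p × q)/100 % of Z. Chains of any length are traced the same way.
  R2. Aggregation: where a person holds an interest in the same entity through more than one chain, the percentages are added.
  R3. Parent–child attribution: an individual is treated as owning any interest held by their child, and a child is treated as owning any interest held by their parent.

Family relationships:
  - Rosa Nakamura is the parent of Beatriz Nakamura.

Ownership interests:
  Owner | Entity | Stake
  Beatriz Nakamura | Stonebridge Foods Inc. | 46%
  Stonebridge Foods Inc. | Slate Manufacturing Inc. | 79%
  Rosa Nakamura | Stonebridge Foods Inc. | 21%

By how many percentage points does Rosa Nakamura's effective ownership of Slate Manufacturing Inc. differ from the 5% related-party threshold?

By parent–child attribution (R3), Rosa Nakamura is treated as also owning Beatriz Nakamura's interest in Stonebridge Foods Inc, giving 21% + 46% = 67%.
Chain via Stonebridge Foods Inc. (R1): 67% × 79% = 52.93% of Slate Manufacturing Inc.
52.93% exceeds the 5% threshold by 47.93 percentage points.

47.93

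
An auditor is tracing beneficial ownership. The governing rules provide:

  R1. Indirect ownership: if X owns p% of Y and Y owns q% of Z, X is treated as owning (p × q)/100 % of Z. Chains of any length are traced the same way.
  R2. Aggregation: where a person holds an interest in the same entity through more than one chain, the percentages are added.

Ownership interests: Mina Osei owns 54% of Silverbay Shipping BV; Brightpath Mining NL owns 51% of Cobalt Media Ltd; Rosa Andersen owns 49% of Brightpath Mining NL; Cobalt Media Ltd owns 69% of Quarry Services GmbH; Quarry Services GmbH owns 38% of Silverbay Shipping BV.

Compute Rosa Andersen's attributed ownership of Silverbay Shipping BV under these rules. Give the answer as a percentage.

Chain via Brightpath Mining NL → Cobalt Media Ltd → Quarry Services GmbH (R1): 49% × 51% × 69% × 38% = 6.552378% of Silverbay Shipping BV.

6.552378%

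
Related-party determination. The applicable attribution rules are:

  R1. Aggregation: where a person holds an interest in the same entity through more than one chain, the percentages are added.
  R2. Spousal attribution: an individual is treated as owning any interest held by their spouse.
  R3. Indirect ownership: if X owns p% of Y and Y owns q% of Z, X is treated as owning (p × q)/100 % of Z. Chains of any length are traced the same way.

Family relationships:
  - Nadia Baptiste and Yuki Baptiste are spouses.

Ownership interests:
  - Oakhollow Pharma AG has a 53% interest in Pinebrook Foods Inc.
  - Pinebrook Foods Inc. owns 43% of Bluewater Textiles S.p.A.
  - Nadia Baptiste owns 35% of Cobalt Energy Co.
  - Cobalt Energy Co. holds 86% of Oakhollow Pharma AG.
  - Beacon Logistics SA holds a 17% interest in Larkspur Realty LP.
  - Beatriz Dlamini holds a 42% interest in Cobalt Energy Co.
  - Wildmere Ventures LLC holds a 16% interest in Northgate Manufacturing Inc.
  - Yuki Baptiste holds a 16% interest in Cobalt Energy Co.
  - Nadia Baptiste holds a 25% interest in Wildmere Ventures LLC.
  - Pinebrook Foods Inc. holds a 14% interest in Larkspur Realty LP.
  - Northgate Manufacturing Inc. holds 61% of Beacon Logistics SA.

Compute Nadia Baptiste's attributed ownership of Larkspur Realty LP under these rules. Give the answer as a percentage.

3.669212%

By spousal attribution (R2), Nadia Baptiste is treated as also owning Yuki Baptiste's interest in Cobalt Energy Co, giving 35% + 16% = 51%.
Chain via Wildmere Ventures LLC → Northgate Manufacturing Inc. → Beacon Logistics SA (R3): 25% × 16% × 61% × 17% = 0.4148% of Larkspur Realty LP.
Chain via Cobalt Energy Co. → Oakhollow Pharma AG → Pinebrook Foods Inc. (R3): 51% × 86% × 53% × 14% = 3.254412% of Larkspur Realty LP.
Aggregating (R1): 0.4148% + 3.254412% = 3.669212%.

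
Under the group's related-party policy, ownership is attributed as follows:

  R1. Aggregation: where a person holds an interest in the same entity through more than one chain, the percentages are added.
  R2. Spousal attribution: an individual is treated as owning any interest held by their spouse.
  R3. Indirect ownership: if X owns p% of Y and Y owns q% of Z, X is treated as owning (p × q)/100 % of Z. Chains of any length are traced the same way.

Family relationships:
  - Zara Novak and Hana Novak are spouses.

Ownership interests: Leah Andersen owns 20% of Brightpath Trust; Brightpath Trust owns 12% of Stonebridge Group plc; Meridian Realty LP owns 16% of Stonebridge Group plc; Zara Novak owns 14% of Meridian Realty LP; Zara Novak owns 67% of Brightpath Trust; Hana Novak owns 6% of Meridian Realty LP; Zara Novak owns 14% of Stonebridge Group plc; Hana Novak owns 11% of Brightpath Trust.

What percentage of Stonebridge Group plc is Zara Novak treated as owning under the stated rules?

26.56%

By spousal attribution (R2), Zara Novak is treated as also owning Hana Novak's interest in Brightpath Trust, giving 67% + 11% = 78%.
By spousal attribution (R2), Zara Novak is treated as also owning Hana Novak's interest in Meridian Realty LP, giving 14% + 6% = 20%.
Chain via Brightpath Trust (R3): 78% × 12% = 9.36% of Stonebridge Group plc.
Chain via Meridian Realty LP (R3): 20% × 16% = 3.2% of Stonebridge Group plc.
Direct interest in Stonebridge Group plc: 14%.
Aggregating (R1): 9.36% + 3.2% + 14% = 26.56%.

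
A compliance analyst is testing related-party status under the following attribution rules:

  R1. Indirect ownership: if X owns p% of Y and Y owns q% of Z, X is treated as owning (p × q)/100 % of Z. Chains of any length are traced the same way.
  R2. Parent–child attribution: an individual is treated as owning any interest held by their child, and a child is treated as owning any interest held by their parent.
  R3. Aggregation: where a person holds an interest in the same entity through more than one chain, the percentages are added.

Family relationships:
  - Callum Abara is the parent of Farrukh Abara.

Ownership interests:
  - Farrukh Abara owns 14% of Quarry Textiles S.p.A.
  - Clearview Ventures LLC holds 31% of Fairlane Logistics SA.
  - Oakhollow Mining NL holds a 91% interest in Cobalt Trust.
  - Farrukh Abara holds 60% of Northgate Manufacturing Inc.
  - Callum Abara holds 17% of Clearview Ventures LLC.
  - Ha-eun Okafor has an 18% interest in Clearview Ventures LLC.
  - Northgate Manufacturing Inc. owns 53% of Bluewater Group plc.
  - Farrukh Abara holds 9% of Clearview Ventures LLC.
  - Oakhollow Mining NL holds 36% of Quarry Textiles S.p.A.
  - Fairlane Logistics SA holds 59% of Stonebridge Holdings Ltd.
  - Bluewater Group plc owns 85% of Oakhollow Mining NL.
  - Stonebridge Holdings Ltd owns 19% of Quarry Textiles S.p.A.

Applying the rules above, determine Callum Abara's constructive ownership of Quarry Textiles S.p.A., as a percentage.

24.634326%

By parent–child attribution (R2), Callum Abara is treated as also owning Farrukh Abara's interest in Clearview Ventures LLC, giving 17% + 9% = 26%.
By parent–child attribution (R2), Callum Abara is treated as owning Farrukh Abara's 60% interest in Northgate Manufacturing Inc.
By parent–child attribution (R2), Callum Abara is treated as owning Farrukh Abara's 14% interest in Quarry Textiles S.p.A.
Chain via Clearview Ventures LLC → Fairlane Logistics SA → Stonebridge Holdings Ltd (R1): 26% × 31% × 59% × 19% = 0.903526% of Quarry Textiles S.p.A.
Chain via Northgate Manufacturing Inc. → Bluewater Group plc → Oakhollow Mining NL (R1): 60% × 53% × 85% × 36% = 9.7308% of Quarry Textiles S.p.A.
Direct interest in Quarry Textiles S.p.A: 14%.
Aggregating (R3): 0.903526% + 9.7308% + 14% = 24.634326%.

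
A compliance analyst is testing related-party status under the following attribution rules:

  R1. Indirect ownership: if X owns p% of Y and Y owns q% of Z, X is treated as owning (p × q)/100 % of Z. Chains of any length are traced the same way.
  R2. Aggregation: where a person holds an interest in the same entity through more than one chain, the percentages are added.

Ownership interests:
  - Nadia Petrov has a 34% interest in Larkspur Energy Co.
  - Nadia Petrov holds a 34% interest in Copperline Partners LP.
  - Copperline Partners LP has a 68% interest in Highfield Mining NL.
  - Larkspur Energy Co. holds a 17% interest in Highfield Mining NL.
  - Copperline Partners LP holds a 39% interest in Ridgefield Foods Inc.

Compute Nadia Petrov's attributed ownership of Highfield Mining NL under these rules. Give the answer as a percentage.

28.9%

Chain via Larkspur Energy Co. (R1): 34% × 17% = 5.78% of Highfield Mining NL.
Chain via Copperline Partners LP (R1): 34% × 68% = 23.12% of Highfield Mining NL.
Aggregating (R2): 5.78% + 23.12% = 28.9%.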